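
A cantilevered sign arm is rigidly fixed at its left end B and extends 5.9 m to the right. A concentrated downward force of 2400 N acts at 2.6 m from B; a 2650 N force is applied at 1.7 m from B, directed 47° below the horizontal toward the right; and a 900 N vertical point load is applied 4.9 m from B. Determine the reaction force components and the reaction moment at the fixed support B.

ΣF_x = 0: B_x + 2650·cos47° = 0 → B_x = -1807 N.
ΣF_y = 0: B_y − 2400 − 2650·sin47° − 900 = 0 → B_y = 5238 N.
ΣM about B: M_B − 2400·2.6 − 2650·sin47°·1.7 − 900·4.9 = 0 → M_B = 13940 N·m.

B_x = -1807 N, B_y = 5238 N, M_B = 13940 N·m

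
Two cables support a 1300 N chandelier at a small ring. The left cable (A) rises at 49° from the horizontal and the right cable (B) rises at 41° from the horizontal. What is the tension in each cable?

T_A = 981.1 N, T_B = 852.9 N

ΣF_x = 0: −T_A·cos49° + T_B·cos41° = 0 → T_B = 0.869287·T_A.
ΣF_y = 0: T_A·sin49° + T_B·sin41° = 1300.
Substitute: T_A·(0.75471 + 0.869287·0.656059) = 1300 → T_A = 981.122 ≈ 981.1 N.
Then T_B = 0.869287 × 981.122 = 852.9 N.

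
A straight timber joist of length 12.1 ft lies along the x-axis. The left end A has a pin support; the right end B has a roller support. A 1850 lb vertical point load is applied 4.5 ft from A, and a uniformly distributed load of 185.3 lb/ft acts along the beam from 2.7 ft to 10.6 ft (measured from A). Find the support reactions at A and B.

A_x = 0, A_y = 1821 lb, B_y = 1493 lb

Resultant of the distributed load: 185.3 × 7.9 = 1463.87 lb at 6.65 ft from A.
Moments about A: B_y·12.1 − 1850·4.5 − (185.3·7.9)·6.65 = 0 → B_y = 18059.7355/12.1 = 1492.54 ≈ 1493 lb.
ΣF_y = 0: A_y + 1492.54 − 1850 − 185.3·7.9 = 0 → A_y = 1821 lb.
ΣF_x = 0: no horizontal applied forces, so A_x = 0.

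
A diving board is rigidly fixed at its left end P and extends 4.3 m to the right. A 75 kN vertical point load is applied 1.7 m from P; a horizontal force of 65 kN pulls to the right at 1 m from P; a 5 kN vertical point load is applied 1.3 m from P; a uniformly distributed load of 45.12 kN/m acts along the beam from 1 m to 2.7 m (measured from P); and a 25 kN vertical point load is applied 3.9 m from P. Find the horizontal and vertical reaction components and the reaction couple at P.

P_x = -65.00 kN, P_y = 181.7 kN, M_P = 373.4 kN·m

Resultant of the distributed load: 45.12 × 1.7 = 76.704 kN at 1.85 m from P.
ΣF_x = 0: P_x + 65 = 0 → P_x = -65.00 kN.
ΣF_y = 0: P_y − 75 − 5 − 45.12·1.7 − 25 = 0 → P_y = 181.7 kN.
ΣM about P: M_P − 75·1.7 − 5·1.3 − (45.12·1.7)·1.85 − 25·3.9 = 0 → M_P = 373.4 kN·m.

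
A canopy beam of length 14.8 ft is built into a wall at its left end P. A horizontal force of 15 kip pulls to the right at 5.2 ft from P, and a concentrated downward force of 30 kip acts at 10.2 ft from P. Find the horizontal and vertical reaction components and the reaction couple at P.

ΣF_x = 0: P_x + 15 = 0 → P_x = -15.00 kip.
ΣF_y = 0: P_y − 30 = 0 → P_y = 30.00 kip.
ΣM about P: M_P − 30·10.2 = 0 → M_P = 306.0 kip·ft.

P_x = -15.00 kip, P_y = 30.00 kip, M_P = 306.0 kip·ft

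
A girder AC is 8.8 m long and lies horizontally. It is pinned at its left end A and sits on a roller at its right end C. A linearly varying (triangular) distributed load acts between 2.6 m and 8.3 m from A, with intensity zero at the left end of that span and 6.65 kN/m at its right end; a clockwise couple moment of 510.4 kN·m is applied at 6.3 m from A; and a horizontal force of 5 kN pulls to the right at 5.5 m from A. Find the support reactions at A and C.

A_x = -5.000 kN, A_y = -52.83 kN, C_y = 71.78 kN

Resultant of the triangular load: ½ × 6.65 × 5.7 = 18.9525 kN, acting at 6.4 m from A (one-third of the span from the peak).
Taking moments about A: C_y·8.8 − (½·6.65·5.7)·6.4 − 510.4 = 0 → C_y = 631.696/8.8 = 71.7836 ≈ 71.78 kN.
ΣF_y = 0: A_y + 71.7836 − ½·6.65·5.7 = 0 → A_y = -52.83 kN.
ΣF_x = 0: A_x + 5 = 0 → A_x = -5.000 kN.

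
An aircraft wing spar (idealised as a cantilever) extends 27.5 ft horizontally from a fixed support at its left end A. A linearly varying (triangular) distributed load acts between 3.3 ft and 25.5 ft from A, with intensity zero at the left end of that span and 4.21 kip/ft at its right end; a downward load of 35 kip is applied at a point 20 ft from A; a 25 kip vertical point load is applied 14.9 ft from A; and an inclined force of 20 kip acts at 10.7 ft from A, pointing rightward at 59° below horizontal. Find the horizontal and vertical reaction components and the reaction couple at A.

Resultant of the triangular load: ½ × 4.21 × 22.2 = 46.731 kip, acting at 18.1 ft from A (one-third of the span from the peak).
ΣF_x = 0: A_x + 20·cos59° = 0 → A_x = -10.30 kip.
ΣF_y = 0: A_y − ½·4.21·22.2 − 35 − 25 − 20·sin59° = 0 → A_y = 123.9 kip.
ΣM about A: M_A − (½·4.21·22.2)·18.1 − 35·20 − 25·14.9 − 20·sin59°·10.7 = 0 → M_A = 2102 kip·ft.

A_x = -10.30 kip, A_y = 123.9 kip, M_A = 2102 kip·ft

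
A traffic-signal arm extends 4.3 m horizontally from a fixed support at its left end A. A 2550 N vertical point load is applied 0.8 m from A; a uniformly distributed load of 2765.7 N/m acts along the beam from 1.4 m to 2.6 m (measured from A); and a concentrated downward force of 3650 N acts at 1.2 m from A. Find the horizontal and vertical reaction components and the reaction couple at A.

A_x = 0, A_y = 9519 N, M_A = 13060 N·m

Resultant of the distributed load: 2765.7 × 1.2 = 3318.84 N at 2 m from A.
ΣF_x = 0: A_x = 0.
ΣF_y = 0: A_y − 2550 − 2765.7·1.2 − 3650 = 0 → A_y = 9519 N.
ΣM about A: M_A − 2550·0.8 − (2765.7·1.2)·2 − 3650·1.2 = 0 → M_A = 13060 N·m.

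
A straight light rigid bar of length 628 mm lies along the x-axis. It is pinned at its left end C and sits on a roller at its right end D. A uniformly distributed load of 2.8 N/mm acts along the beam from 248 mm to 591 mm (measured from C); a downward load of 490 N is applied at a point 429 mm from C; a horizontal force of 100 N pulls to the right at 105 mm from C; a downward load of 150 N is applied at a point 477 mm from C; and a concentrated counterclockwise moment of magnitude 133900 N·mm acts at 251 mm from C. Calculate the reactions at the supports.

C_x = -100.0 N, C_y = 723.4 N, D_y = 877.0 N

Resultant of the distributed load: 2.8 × 343 = 960.4 N at 419.5 mm from C.
ΣM about C: D_y·628 − (2.8·343)·419.5 − 490·429 − 150·477 + 133900 = 0 → D_y = 550747.8/628 = 876.987 ≈ 877.0 N.
ΣF_y = 0: C_y + 876.987 − 2.8·343 − 490 − 150 = 0 → C_y = 723.4 N.
ΣF_x = 0: C_x + 100 = 0 → C_x = -100.0 N.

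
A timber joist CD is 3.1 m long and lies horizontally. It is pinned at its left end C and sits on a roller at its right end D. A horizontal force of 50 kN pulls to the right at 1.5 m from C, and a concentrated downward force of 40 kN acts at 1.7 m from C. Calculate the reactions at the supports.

Taking moments about C: D_y·3.1 − 40·1.7 = 0 → D_y = 68/3.1 = 21.9355 ≈ 21.94 kN.
ΣF_y = 0: C_y + 21.9355 − 40 = 0 → C_y = 18.06 kN.
ΣF_x = 0: C_x + 50 = 0 → C_x = -50.00 kN.

C_x = -50.00 kN, C_y = 18.06 kN, D_y = 21.94 kN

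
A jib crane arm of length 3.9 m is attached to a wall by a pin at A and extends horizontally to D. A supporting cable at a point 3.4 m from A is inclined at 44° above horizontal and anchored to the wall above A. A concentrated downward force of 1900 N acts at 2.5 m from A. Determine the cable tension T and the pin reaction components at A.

ΣM about A: T·sin44°·3.4 − 1900·2.5 = 0 → T = 4750/(3.4·0.694658) = 2011.15 ≈ 2011 N.
ΣF_x = 0: A_x − T·cos44° = 0 → A_x = 2011.15 × 0.71934 = 1447 N.
ΣF_y = 0: A_y + T·sin44° − 1900 = 0 → A_y = 1900 − 2011.15 × 0.694658 = 502.9 N.

T = 2011 N, A_x = 1447 N, A_y = 502.9 N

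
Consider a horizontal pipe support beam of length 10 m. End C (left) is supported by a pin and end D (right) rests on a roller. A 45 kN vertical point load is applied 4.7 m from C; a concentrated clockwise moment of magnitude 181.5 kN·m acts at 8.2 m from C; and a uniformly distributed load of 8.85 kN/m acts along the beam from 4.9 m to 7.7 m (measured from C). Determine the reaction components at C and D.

Resultant of the distributed load: 8.85 × 2.8 = 24.78 kN at 6.3 m from C.
Taking moments about C: D_y·10 − 45·4.7 − 181.5 − (8.85·2.8)·6.3 = 0 → D_y = 549.114/10 = 54.9114 ≈ 54.91 kN.
ΣF_y = 0: C_y + 54.9114 − 45 − 8.85·2.8 = 0 → C_y = 14.87 kN.
ΣF_x = 0: no horizontal applied forces, so C_x = 0.

C_x = 0, C_y = 14.87 kN, D_y = 54.91 kN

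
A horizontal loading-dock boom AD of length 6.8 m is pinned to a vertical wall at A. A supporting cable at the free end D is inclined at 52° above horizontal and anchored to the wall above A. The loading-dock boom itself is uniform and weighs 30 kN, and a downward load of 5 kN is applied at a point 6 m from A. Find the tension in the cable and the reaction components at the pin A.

T = 24.63 kN, A_x = 15.17 kN, A_y = 15.59 kN

ΣM about A: T·sin52°·6.8 − 30·3.4 − 5·6 = 0 → T = 132/(6.8·0.788011) = 24.6339 ≈ 24.63 kN.
ΣF_x = 0: A_x − T·cos52° = 0 → A_x = 24.6339 × 0.615661 = 15.17 kN.
ΣF_y = 0: A_y + T·sin52° − 30 − 5 = 0 → A_y = 35 − 24.6339 × 0.788011 = 15.59 kN.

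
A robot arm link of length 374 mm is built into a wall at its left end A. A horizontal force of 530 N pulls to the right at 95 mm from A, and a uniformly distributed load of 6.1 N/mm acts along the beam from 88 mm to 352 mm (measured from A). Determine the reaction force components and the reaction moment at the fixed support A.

Resultant of the distributed load: 6.1 × 264 = 1610.4 N at 220 mm from A.
ΣF_x = 0: A_x + 530 = 0 → A_x = -530.0 N.
ΣF_y = 0: A_y − 6.1·264 = 0 → A_y = 1610 N.
ΣM about A: M_A − (6.1·264)·220 = 0 → M_A = 354300 N·mm.

A_x = -530.0 N, A_y = 1610 N, M_A = 354300 N·mm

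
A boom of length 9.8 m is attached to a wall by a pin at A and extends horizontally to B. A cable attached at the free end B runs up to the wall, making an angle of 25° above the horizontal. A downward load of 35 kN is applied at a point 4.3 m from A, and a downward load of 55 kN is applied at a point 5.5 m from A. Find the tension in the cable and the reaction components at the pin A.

T = 109.4 kN, A_x = 99.13 kN, A_y = 43.78 kN

ΣM about A: T·sin25°·9.8 − 35·4.3 − 55·5.5 = 0 → T = 453/(9.8·0.422618) = 109.377 ≈ 109.4 kN.
ΣF_x = 0: A_x − T·cos25° = 0 → A_x = 109.377 × 0.906308 = 99.13 kN.
ΣF_y = 0: A_y + T·sin25° − 35 − 55 = 0 → A_y = 90 − 109.377 × 0.422618 = 43.78 kN.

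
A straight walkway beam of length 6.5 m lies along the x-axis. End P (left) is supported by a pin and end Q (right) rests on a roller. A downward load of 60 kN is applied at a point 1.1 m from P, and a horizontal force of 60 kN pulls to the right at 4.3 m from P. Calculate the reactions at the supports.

Taking moments about P: Q_y·6.5 − 60·1.1 = 0 → Q_y = 66/6.5 = 10.1538 ≈ 10.15 kN.
ΣF_y = 0: P_y + 10.1538 − 60 = 0 → P_y = 49.85 kN.
ΣF_x = 0: P_x + 60 = 0 → P_x = -60.00 kN.

P_x = -60.00 kN, P_y = 49.85 kN, Q_y = 10.15 kN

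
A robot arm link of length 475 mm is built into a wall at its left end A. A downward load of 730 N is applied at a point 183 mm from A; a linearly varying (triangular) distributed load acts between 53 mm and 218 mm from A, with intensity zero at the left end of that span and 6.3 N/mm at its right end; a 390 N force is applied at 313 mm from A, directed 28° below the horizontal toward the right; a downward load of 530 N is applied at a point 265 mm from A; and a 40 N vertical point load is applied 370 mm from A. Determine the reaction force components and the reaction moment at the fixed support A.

A_x = -344.3 N, A_y = 2003 N, M_A = 430900 N·mm

Resultant of the triangular load: ½ × 6.3 × 165 = 519.75 N, acting at 163 mm from A (one-third of the span from the peak).
ΣF_x = 0: A_x + 390·cos28° = 0 → A_x = -344.3 N.
ΣF_y = 0: A_y − 730 − ½·6.3·165 − 390·sin28° − 530 − 40 = 0 → A_y = 2003 N.
ΣM about A: M_A − 730·183 − (½·6.3·165)·163 − 390·sin28°·313 − 530·265 − 40·370 = 0 → M_A = 430900 N·mm.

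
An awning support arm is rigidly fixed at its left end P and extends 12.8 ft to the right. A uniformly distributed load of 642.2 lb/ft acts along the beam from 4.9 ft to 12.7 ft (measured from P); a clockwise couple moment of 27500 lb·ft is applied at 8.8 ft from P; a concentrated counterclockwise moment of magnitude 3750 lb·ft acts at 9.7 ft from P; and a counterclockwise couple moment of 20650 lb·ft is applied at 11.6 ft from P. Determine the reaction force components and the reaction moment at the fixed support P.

Resultant of the distributed load: 642.2 × 7.8 = 5009.16 lb at 8.8 ft from P.
ΣF_x = 0: P_x = 0.
ΣF_y = 0: P_y − 642.2·7.8 = 0 → P_y = 5009 lb.
ΣM about P: M_P − (642.2·7.8)·8.8 − 27500 + 3750 + 20650 = 0 → M_P = 47180 lb·ft.

P_x = 0, P_y = 5009 lb, M_P = 47180 lb·ft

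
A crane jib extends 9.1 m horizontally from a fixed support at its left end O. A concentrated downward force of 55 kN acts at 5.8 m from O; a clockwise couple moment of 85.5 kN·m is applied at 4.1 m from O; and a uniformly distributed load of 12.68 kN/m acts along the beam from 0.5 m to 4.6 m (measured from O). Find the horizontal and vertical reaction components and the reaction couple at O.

Resultant of the distributed load: 12.68 × 4.1 = 51.988 kN at 2.55 m from O.
ΣF_x = 0: O_x = 0.
ΣF_y = 0: O_y − 55 − 12.68·4.1 = 0 → O_y = 107.0 kN.
ΣM about O: M_O − 55·5.8 − 85.5 − (12.68·4.1)·2.55 = 0 → M_O = 537.1 kN·m.

O_x = 0, O_y = 107.0 kN, M_O = 537.1 kN·m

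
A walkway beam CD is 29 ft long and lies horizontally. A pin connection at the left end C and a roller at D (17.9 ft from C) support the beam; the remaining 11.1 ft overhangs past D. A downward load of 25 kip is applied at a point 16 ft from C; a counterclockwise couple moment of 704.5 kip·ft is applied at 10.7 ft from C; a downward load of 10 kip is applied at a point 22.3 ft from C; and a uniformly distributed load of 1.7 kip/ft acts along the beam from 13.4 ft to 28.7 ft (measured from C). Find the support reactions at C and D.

Resultant of the distributed load: 1.7 × 15.3 = 26.01 kip at 21.05 ft from C.
ΣM about C: D_y·17.9 − 25·16 + 704.5 − 10·22.3 − (1.7·15.3)·21.05 = 0 → D_y = 466.0105/17.9 = 26.0341 ≈ 26.03 kip.
ΣF_y = 0: C_y + 26.0341 − 25 − 10 − 1.7·15.3 = 0 → C_y = 34.98 kip.
ΣF_x = 0: no horizontal applied forces, so C_x = 0.

C_x = 0, C_y = 34.98 kip, D_y = 26.03 kip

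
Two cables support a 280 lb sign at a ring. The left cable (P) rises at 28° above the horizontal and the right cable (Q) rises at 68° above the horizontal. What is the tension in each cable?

ΣF_x = 0: −T_P·cos28° + T_Q·cos68° = 0 → T_Q = 2.357·T_P.
ΣF_y = 0: T_P·sin28° + T_Q·sin68° = 280.
Substitute: T_P·(0.469472 + 2.357·0.927184) = 280 → T_P = 105.468 ≈ 105.5 lb.
Then T_Q = 2.357 × 105.468 = 248.6 lb.

T_P = 105.5 lb, T_Q = 248.6 lb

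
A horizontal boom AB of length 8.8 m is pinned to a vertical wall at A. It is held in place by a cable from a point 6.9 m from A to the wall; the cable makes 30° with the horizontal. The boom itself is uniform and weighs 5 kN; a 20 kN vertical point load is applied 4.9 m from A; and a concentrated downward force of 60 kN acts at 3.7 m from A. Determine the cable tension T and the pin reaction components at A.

ΣM about A: T·sin30°·6.9 − 5·4.4 − 20·4.9 − 60·3.7 = 0 → T = 342/(6.9·0.5) = 99.1304 ≈ 99.13 kN.
ΣF_x = 0: A_x − T·cos30° = 0 → A_x = 99.1304 × 0.866025 = 85.85 kN.
ΣF_y = 0: A_y + T·sin30° − 5 − 20 − 60 = 0 → A_y = 85 − 99.1304 × 0.5 = 35.43 kN.

T = 99.13 kN, A_x = 85.85 kN, A_y = 35.43 kN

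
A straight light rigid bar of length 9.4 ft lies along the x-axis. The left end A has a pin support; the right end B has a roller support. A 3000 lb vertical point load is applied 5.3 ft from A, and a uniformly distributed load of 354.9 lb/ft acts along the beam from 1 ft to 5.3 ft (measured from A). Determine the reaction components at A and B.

A_x = 0, A_y = 2323 lb, B_y = 2203 lb

Resultant of the distributed load: 354.9 × 4.3 = 1526.07 lb at 3.15 ft from A.
Taking moments about A: B_y·9.4 − 3000·5.3 − (354.9·4.3)·3.15 = 0 → B_y = 20707.1205/9.4 = 2202.89 ≈ 2203 lb.
ΣF_y = 0: A_y + 2202.89 − 3000 − 354.9·4.3 = 0 → A_y = 2323 lb.
ΣF_x = 0: no horizontal applied forces, so A_x = 0.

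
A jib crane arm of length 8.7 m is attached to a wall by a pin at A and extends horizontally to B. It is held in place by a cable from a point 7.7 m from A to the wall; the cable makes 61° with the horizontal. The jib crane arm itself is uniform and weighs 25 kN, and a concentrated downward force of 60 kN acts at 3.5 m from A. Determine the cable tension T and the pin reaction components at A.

ΣM about A: T·sin61°·7.7 − 25·4.35 − 60·3.5 = 0 → T = 318.75/(7.7·0.87462) = 47.3304 ≈ 47.33 kN.
ΣF_x = 0: A_x − T·cos61° = 0 → A_x = 47.3304 × 0.48481 = 22.95 kN.
ΣF_y = 0: A_y + T·sin61° − 25 − 60 = 0 → A_y = 85 − 47.3304 × 0.87462 = 43.60 kN.

T = 47.33 kN, A_x = 22.95 kN, A_y = 43.60 kN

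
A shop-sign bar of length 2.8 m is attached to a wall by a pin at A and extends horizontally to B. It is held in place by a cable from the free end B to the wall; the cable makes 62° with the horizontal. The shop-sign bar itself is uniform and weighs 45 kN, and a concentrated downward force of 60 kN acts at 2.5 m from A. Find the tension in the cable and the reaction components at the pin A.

ΣM about A: T·sin62°·2.8 − 45·1.4 − 60·2.5 = 0 → T = 213/(2.8·0.882948) = 86.1562 ≈ 86.16 kN.
ΣF_x = 0: A_x − T·cos62° = 0 → A_x = 86.1562 × 0.469472 = 40.45 kN.
ΣF_y = 0: A_y + T·sin62° − 45 − 60 = 0 → A_y = 105 − 86.1562 × 0.882948 = 28.93 kN.

T = 86.16 kN, A_x = 40.45 kN, A_y = 28.93 kN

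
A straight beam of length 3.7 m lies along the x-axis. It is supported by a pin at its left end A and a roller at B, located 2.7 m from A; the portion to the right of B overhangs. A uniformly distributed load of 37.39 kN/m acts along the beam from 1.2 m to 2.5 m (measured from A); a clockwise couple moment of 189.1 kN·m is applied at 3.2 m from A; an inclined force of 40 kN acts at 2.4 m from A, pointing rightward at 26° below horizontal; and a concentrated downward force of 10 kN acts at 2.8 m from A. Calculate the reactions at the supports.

A_x = -35.95 kN, A_y = -53.16 kN, B_y = 129.3 kN

Resultant of the distributed load: 37.39 × 1.3 = 48.607 kN at 1.85 m from A.
Taking moments about A: B_y·2.7 − (37.39·1.3)·1.85 − 189.1 − 40·sin26°·2.4 − 10·2.8 = 0 → B_y = 349.107/2.7 = 129.299 ≈ 129.3 kN.
ΣF_y = 0: A_y + 129.299 − 37.39·1.3 − 40·sin26° − 10 = 0 → A_y = -53.16 kN.
ΣF_x = 0: A_x + 40·cos26° = 0 → A_x = -35.95 kN.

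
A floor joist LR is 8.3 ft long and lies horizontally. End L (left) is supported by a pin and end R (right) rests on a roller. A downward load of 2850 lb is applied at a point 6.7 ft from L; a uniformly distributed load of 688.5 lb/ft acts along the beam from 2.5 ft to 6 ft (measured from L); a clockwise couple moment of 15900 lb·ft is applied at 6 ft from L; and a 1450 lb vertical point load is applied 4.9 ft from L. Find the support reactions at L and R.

Resultant of the distributed load: 688.5 × 3.5 = 2409.75 lb at 4.25 ft from L.
ΣM about L: R_y·8.3 − 2850·6.7 − (688.5·3.5)·4.25 − 15900 − 1450·4.9 = 0 → R_y = 52341.4375/8.3 = 6306.2 ≈ 6306 lb.
ΣF_y = 0: L_y + 6306.2 − 2850 − 688.5·3.5 − 1450 = 0 → L_y = 403.6 lb.
ΣF_x = 0: no horizontal applied forces, so L_x = 0.

L_x = 0, L_y = 403.6 lb, R_y = 6306 lb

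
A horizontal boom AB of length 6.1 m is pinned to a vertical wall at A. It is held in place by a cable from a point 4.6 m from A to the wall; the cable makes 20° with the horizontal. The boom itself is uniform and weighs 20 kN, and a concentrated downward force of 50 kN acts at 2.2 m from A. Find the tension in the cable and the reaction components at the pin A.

T = 108.7 kN, A_x = 102.1 kN, A_y = 32.83 kN

ΣM about A: T·sin20°·4.6 − 20·3.05 − 50·2.2 = 0 → T = 171/(4.6·0.34202) = 108.689 ≈ 108.7 kN.
ΣF_x = 0: A_x − T·cos20° = 0 → A_x = 108.689 × 0.939693 = 102.1 kN.
ΣF_y = 0: A_y + T·sin20° − 20 − 50 = 0 → A_y = 70 − 108.689 × 0.34202 = 32.83 kN.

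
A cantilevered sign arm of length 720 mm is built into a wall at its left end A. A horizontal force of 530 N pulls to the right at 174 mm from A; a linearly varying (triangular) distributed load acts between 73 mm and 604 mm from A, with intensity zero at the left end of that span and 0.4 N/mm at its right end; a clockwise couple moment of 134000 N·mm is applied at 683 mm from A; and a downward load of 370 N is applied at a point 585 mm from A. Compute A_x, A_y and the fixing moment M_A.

A_x = -530.0 N, A_y = 476.2 N, M_A = 395800 N·mm

Resultant of the triangular load: ½ × 0.4 × 531 = 106.2 N, acting at 427 mm from A (one-third of the span from the peak).
ΣF_x = 0: A_x + 530 = 0 → A_x = -530.0 N.
ΣF_y = 0: A_y − ½·0.4·531 − 370 = 0 → A_y = 476.2 N.
ΣM about A: M_A − (½·0.4·531)·427 − 134000 − 370·585 = 0 → M_A = 395800 N·mm.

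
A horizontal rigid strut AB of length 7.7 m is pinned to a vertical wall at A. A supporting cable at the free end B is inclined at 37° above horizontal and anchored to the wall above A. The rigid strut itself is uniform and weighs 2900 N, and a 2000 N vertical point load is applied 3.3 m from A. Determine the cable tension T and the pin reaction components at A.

T = 3834 N, A_x = 3062 N, A_y = 2593 N

ΣM about A: T·sin37°·7.7 − 2900·3.85 − 2000·3.3 = 0 → T = 17765/(7.7·0.601815) = 3833.64 ≈ 3834 N.
ΣF_x = 0: A_x − T·cos37° = 0 → A_x = 3833.64 × 0.798636 = 3062 N.
ΣF_y = 0: A_y + T·sin37° − 2900 − 2000 = 0 → A_y = 4900 − 3833.64 × 0.601815 = 2593 N.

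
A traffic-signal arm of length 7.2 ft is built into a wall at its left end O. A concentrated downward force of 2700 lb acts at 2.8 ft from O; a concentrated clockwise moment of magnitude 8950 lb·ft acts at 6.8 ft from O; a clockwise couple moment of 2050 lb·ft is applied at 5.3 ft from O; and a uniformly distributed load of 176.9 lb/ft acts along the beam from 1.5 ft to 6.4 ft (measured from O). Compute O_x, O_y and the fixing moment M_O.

O_x = 0, O_y = 3567 lb, M_O = 21980 lb·ft

Resultant of the distributed load: 176.9 × 4.9 = 866.81 lb at 3.95 ft from O.
ΣF_x = 0: O_x = 0.
ΣF_y = 0: O_y − 2700 − 176.9·4.9 = 0 → O_y = 3567 lb.
ΣM about O: M_O − 2700·2.8 − 8950 − 2050 − (176.9·4.9)·3.95 = 0 → M_O = 21980 lb·ft.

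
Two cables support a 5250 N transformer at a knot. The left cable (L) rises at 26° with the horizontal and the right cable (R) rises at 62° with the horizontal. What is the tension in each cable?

ΣF_x = 0: −T_L·cos26° + T_R·cos62° = 0 → T_R = 1.91448·T_L.
ΣF_y = 0: T_L·sin26° + T_R·sin62° = 5250.
Substitute: T_L·(0.438371 + 1.91448·0.882948) = 5250 → T_L = 2466.23 ≈ 2466 N.
Then T_R = 1.91448 × 2466.23 = 4722 N.

T_L = 2466 N, T_R = 4722 N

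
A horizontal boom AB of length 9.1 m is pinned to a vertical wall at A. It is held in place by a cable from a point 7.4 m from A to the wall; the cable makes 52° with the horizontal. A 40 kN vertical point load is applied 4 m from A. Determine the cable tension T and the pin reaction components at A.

ΣM about A: T·sin52°·7.4 − 40·4 = 0 → T = 160/(7.4·0.788011) = 27.4382 ≈ 27.44 kN.
ΣF_x = 0: A_x − T·cos52° = 0 → A_x = 27.4382 × 0.615661 = 16.89 kN.
ΣF_y = 0: A_y + T·sin52° − 40 = 0 → A_y = 40 − 27.4382 × 0.788011 = 18.38 kN.

T = 27.44 kN, A_x = 16.89 kN, A_y = 18.38 kN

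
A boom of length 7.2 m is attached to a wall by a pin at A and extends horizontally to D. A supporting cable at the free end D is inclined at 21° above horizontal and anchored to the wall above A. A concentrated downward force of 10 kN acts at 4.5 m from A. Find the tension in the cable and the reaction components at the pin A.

T = 17.44 kN, A_x = 16.28 kN, A_y = 3.750 kN

ΣM about A: T·sin21°·7.2 − 10·4.5 = 0 → T = 45/(7.2·0.358368) = 17.4402 ≈ 17.44 kN.
ΣF_x = 0: A_x − T·cos21° = 0 → A_x = 17.4402 × 0.93358 = 16.28 kN.
ΣF_y = 0: A_y + T·sin21° − 10 = 0 → A_y = 10 − 17.4402 × 0.358368 = 3.750 kN.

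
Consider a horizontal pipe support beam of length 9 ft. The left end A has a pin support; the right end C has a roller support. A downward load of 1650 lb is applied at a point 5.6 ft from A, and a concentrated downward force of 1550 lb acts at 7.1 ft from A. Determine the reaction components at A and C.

Moments about A: C_y·9 − 1650·5.6 − 1550·7.1 = 0 → C_y = 20245/9 = 2249.44 ≈ 2249 lb.
ΣF_y = 0: A_y + 2249.44 − 1650 − 1550 = 0 → A_y = 950.6 lb.
ΣF_x = 0: no horizontal applied forces, so A_x = 0.

A_x = 0, A_y = 950.6 lb, C_y = 2249 lb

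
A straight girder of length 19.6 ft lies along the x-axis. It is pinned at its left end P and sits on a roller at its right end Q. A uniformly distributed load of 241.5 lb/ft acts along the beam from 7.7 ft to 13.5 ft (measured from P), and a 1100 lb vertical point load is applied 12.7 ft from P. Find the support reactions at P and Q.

Resultant of the distributed load: 241.5 × 5.8 = 1400.7 lb at 10.6 ft from P.
Moments about P: Q_y·19.6 − (241.5·5.8)·10.6 − 1100·12.7 = 0 → Q_y = 28817.42/19.6 = 1470.28 ≈ 1470 lb.
ΣF_y = 0: P_y + 1470.28 − 241.5·5.8 − 1100 = 0 → P_y = 1030 lb.
ΣF_x = 0: no horizontal applied forces, so P_x = 0.

P_x = 0, P_y = 1030 lb, Q_y = 1470 lb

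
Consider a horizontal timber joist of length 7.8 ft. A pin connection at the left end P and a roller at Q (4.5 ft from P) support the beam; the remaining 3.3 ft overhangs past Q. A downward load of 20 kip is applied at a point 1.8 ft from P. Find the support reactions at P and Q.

P_x = 0, P_y = 12.00 kip, Q_y = 8.000 kip

Taking moments about P: Q_y·4.5 − 20·1.8 = 0 → Q_y = 36/4.5 = 8.000 kip.
ΣF_y = 0: P_y + 8 − 20 = 0 → P_y = 12.00 kip.
ΣF_x = 0: no horizontal applied forces, so P_x = 0.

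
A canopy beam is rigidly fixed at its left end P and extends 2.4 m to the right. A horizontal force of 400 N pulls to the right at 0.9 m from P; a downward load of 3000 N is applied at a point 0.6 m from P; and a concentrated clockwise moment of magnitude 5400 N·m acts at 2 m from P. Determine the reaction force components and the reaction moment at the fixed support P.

P_x = -400.0 N, P_y = 3000 N, M_P = 7200 N·m

ΣF_x = 0: P_x + 400 = 0 → P_x = -400.0 N.
ΣF_y = 0: P_y − 3000 = 0 → P_y = 3000 N.
ΣM about P: M_P − 3000·0.6 − 5400 = 0 → M_P = 7200 N·m.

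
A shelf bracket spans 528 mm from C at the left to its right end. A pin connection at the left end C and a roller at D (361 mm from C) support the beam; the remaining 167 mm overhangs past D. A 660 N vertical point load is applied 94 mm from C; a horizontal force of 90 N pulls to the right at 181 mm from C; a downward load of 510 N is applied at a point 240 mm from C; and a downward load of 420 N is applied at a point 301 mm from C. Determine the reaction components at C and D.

ΣM about C: D_y·361 − 660·94 − 510·240 − 420·301 = 0 → D_y = 310860/361 = 861.108 ≈ 861.1 N.
ΣF_y = 0: C_y + 861.108 − 660 − 510 − 420 = 0 → C_y = 728.9 N.
ΣF_x = 0: C_x + 90 = 0 → C_x = -90.00 N.

C_x = -90.00 N, C_y = 728.9 N, D_y = 861.1 N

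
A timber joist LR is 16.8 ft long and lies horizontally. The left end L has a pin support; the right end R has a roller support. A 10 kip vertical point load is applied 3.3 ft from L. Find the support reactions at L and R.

L_x = 0, L_y = 8.036 kip, R_y = 1.964 kip

Moments about L: R_y·16.8 − 10·3.3 = 0 → R_y = 33/16.8 = 1.96429 ≈ 1.964 kip.
ΣF_y = 0: L_y + 1.96429 − 10 = 0 → L_y = 8.036 kip.
ΣF_x = 0: no horizontal applied forces, so L_x = 0.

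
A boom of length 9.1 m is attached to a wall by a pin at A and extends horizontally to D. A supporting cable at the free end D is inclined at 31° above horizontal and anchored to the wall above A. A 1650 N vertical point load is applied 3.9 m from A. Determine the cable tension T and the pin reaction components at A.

ΣM about A: T·sin31°·9.1 − 1650·3.9 = 0 → T = 6435/(9.1·0.515038) = 1372.99 ≈ 1373 N.
ΣF_x = 0: A_x − T·cos31° = 0 → A_x = 1372.99 × 0.857167 = 1177 N.
ΣF_y = 0: A_y + T·sin31° − 1650 = 0 → A_y = 1650 − 1372.99 × 0.515038 = 942.9 N.

T = 1373 N, A_x = 1177 N, A_y = 942.9 N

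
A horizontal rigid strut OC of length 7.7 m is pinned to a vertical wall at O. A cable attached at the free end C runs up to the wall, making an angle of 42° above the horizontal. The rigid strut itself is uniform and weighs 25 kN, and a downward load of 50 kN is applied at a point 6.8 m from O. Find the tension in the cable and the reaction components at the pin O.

ΣM about O: T·sin42°·7.7 − 25·3.85 − 50·6.8 = 0 → T = 436.25/(7.7·0.669131) = 84.6708 ≈ 84.67 kN.
ΣF_x = 0: O_x − T·cos42° = 0 → O_x = 84.6708 × 0.743145 = 62.92 kN.
ΣF_y = 0: O_y + T·sin42° − 25 − 50 = 0 → O_y = 75 − 84.6708 × 0.669131 = 18.34 kN.

T = 84.67 kN, O_x = 62.92 kN, O_y = 18.34 kN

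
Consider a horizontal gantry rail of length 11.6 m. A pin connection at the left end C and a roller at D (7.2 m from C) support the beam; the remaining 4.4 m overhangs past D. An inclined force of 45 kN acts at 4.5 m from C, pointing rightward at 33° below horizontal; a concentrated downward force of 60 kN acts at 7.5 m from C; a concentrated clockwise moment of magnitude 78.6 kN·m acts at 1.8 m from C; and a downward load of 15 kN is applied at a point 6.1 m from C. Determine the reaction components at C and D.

ΣM about C: D_y·7.2 − 45·sin33°·4.5 − 60·7.5 − 78.6 − 15·6.1 = 0 → D_y = 730.389/7.2 = 101.443 ≈ 101.4 kN.
ΣF_y = 0: C_y + 101.443 − 45·sin33° − 60 − 15 = 0 → C_y = -1.934 kN.
ΣF_x = 0: C_x + 45·cos33° = 0 → C_x = -37.74 kN.

C_x = -37.74 kN, C_y = -1.934 kN, D_y = 101.4 kN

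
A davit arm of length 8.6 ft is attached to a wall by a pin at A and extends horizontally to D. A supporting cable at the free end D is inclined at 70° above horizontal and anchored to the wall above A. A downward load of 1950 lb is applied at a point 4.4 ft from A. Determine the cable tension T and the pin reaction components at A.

ΣM about A: T·sin70°·8.6 − 1950·4.4 = 0 → T = 8580/(8.6·0.939693) = 1061.7 ≈ 1062 lb.
ΣF_x = 0: A_x − T·cos70° = 0 → A_x = 1061.7 × 0.34202 = 363.1 lb.
ΣF_y = 0: A_y + T·sin70° − 1950 = 0 → A_y = 1950 − 1061.7 × 0.939693 = 952.3 lb.

T = 1062 lb, A_x = 363.1 lb, A_y = 952.3 lb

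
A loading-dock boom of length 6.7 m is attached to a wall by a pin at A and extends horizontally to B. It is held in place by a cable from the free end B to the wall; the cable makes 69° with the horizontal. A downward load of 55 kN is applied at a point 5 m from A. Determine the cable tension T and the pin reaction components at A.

T = 43.96 kN, A_x = 15.76 kN, A_y = 13.96 kN

ΣM about A: T·sin69°·6.7 − 55·5 = 0 → T = 275/(6.7·0.93358) = 43.9649 ≈ 43.96 kN.
ΣF_x = 0: A_x − T·cos69° = 0 → A_x = 43.9649 × 0.358368 = 15.76 kN.
ΣF_y = 0: A_y + T·sin69° − 55 = 0 → A_y = 55 − 43.9649 × 0.93358 = 13.96 kN.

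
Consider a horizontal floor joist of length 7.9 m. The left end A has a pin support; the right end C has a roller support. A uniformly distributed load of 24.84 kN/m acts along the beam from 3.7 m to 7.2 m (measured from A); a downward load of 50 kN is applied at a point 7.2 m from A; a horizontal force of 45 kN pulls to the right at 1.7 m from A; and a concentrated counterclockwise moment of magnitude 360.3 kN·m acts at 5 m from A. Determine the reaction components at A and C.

A_x = -45.00 kN, A_y = 77.00 kN, C_y = 59.94 kN

Resultant of the distributed load: 24.84 × 3.5 = 86.94 kN at 5.45 m from A.
ΣM about A: C_y·7.9 − (24.84·3.5)·5.45 − 50·7.2 + 360.3 = 0 → C_y = 473.523/7.9 = 59.9396 ≈ 59.94 kN.
ΣF_y = 0: A_y + 59.9396 − 24.84·3.5 − 50 = 0 → A_y = 77.00 kN.
ΣF_x = 0: A_x + 45 = 0 → A_x = -45.00 kN.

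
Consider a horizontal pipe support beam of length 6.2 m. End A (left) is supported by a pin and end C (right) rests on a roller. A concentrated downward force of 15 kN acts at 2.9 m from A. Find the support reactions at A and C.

ΣM about A: C_y·6.2 − 15·2.9 = 0 → C_y = 43.5/6.2 = 7.01613 ≈ 7.016 kN.
ΣF_y = 0: A_y + 7.01613 − 15 = 0 → A_y = 7.984 kN.
ΣF_x = 0: no horizontal applied forces, so A_x = 0.

A_x = 0, A_y = 7.984 kN, C_y = 7.016 kN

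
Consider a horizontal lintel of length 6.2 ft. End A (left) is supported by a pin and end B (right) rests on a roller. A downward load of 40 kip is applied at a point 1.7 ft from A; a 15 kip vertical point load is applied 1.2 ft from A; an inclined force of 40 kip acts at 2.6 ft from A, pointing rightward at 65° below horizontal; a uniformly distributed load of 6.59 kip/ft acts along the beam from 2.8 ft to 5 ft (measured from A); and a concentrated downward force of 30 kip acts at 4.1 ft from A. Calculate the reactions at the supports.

Resultant of the distributed load: 6.59 × 2.2 = 14.498 kip at 3.9 ft from A.
Moments about A: B_y·6.2 − 40·1.7 − 15·1.2 − 40·sin65°·2.6 − (6.59·2.2)·3.9 − 30·4.1 = 0 → B_y = 359.798/6.2 = 58.0319 ≈ 58.03 kip.
ΣF_y = 0: A_y + 58.0319 − 40 − 15 − 40·sin65° − 6.59·2.2 − 30 = 0 → A_y = 77.72 kip.
ΣF_x = 0: A_x + 40·cos65° = 0 → A_x = -16.90 kip.

A_x = -16.90 kip, A_y = 77.72 kip, B_y = 58.03 kip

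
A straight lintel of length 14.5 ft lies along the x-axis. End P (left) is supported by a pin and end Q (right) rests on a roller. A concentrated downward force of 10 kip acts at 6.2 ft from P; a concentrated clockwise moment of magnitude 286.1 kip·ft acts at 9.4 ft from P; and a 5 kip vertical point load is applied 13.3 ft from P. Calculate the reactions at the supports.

ΣM about P: Q_y·14.5 − 10·6.2 − 286.1 − 5·13.3 = 0 → Q_y = 414.6/14.5 = 28.5931 ≈ 28.59 kip.
ΣF_y = 0: P_y + 28.5931 − 10 − 5 = 0 → P_y = -13.59 kip.
ΣF_x = 0: no horizontal applied forces, so P_x = 0.

P_x = 0, P_y = -13.59 kip, Q_y = 28.59 kip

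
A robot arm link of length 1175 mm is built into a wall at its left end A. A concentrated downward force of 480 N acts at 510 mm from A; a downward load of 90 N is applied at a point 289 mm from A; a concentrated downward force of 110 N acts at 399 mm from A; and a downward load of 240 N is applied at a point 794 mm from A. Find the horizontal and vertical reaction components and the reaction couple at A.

ΣF_x = 0: A_x = 0.
ΣF_y = 0: A_y − 480 − 90 − 110 − 240 = 0 → A_y = 920.0 N.
ΣM about A: M_A − 480·510 − 90·289 − 110·399 − 240·794 = 0 → M_A = 505300 N·mm.

A_x = 0, A_y = 920.0 N, M_A = 505300 N·mm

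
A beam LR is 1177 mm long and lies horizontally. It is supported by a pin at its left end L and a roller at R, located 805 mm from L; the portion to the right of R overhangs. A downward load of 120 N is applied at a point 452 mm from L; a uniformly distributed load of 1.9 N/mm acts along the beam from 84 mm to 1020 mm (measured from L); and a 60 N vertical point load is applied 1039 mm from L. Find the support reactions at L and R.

L_x = 0, L_y = 594.1 N, R_y = 1364 N

Resultant of the distributed load: 1.9 × 936 = 1778.4 N at 552 mm from L.
Taking moments about L: R_y·805 − 120·452 − (1.9·936)·552 − 60·1039 = 0 → R_y = 1098256.8/805 = 1364.29 ≈ 1364 N.
ΣF_y = 0: L_y + 1364.29 − 120 − 1.9·936 − 60 = 0 → L_y = 594.1 N.
ΣF_x = 0: no horizontal applied forces, so L_x = 0.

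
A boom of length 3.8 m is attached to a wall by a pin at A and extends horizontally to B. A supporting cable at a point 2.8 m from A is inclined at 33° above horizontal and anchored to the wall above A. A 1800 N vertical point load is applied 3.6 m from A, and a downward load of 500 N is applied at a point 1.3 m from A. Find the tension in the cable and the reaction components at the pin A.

T = 4675 N, A_x = 3921 N, A_y = -246.4 N

ΣM about A: T·sin33°·2.8 − 1800·3.6 − 500·1.3 = 0 → T = 7130/(2.8·0.544639) = 4675.44 ≈ 4675 N.
ΣF_x = 0: A_x − T·cos33° = 0 → A_x = 4675.44 × 0.838671 = 3921 N.
ΣF_y = 0: A_y + T·sin33° − 1800 − 500 = 0 → A_y = 2300 − 4675.44 × 0.544639 = -246.4 N.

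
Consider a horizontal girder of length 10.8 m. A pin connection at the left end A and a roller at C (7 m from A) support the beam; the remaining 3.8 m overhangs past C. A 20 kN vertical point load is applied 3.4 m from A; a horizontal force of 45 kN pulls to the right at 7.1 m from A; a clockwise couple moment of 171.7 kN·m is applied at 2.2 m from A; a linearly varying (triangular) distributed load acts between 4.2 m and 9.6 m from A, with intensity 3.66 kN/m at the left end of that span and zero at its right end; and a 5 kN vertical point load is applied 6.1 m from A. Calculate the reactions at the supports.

A_x = -45.00 kN, A_y = -12.19 kN, C_y = 47.07 kN

Resultant of the triangular load: ½ × 3.66 × 5.4 = 9.882 kN, acting at 6 m from A (one-third of the span from the peak).
ΣM about A: C_y·7 − 20·3.4 − 171.7 − (½·3.66·5.4)·6 − 5·6.1 = 0 → C_y = 329.492/7 = 47.0703 ≈ 47.07 kN.
ΣF_y = 0: A_y + 47.0703 − 20 − ½·3.66·5.4 − 5 = 0 → A_y = -12.19 kN.
ΣF_x = 0: A_x + 45 = 0 → A_x = -45.00 kN.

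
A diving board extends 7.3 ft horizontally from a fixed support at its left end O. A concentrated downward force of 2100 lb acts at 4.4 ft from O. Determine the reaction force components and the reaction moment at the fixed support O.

ΣF_x = 0: O_x = 0.
ΣF_y = 0: O_y − 2100 = 0 → O_y = 2100 lb.
ΣM about O: M_O − 2100·4.4 = 0 → M_O = 9240 lb·ft.

O_x = 0, O_y = 2100 lb, M_O = 9240 lb·ft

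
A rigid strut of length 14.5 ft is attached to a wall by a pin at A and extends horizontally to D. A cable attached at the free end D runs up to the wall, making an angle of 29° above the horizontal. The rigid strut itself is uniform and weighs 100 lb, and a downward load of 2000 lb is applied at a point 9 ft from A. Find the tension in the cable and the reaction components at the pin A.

ΣM about A: T·sin29°·14.5 − 100·7.25 − 2000·9 = 0 → T = 18725/(14.5·0.48481) = 2663.68 ≈ 2664 lb.
ΣF_x = 0: A_x − T·cos29° = 0 → A_x = 2663.68 × 0.87462 = 2330 lb.
ΣF_y = 0: A_y + T·sin29° − 100 − 2000 = 0 → A_y = 2100 − 2663.68 × 0.48481 = 808.6 lb.

T = 2664 lb, A_x = 2330 lb, A_y = 808.6 lb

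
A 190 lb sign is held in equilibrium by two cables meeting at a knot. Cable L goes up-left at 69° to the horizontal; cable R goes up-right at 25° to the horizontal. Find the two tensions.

ΣF_x = 0: −T_L·cos69° + T_R·cos25° = 0 → T_R = 0.395415·T_L.
ΣF_y = 0: T_L·sin69° + T_R·sin25° = 190.
Substitute: T_L·(0.93358 + 0.395415·0.422618) = 190 → T_L = 172.619 ≈ 172.6 lb.
Then T_R = 0.395415 × 172.619 = 68.26 lb.

T_L = 172.6 lb, T_R = 68.26 lb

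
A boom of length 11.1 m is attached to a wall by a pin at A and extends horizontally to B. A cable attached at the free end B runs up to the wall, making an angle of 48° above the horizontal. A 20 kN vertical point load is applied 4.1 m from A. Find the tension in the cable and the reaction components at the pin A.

ΣM about A: T·sin48°·11.1 − 20·4.1 = 0 → T = 82/(11.1·0.743145) = 9.94071 ≈ 9.941 kN.
ΣF_x = 0: A_x − T·cos48° = 0 → A_x = 9.94071 × 0.669131 = 6.652 kN.
ΣF_y = 0: A_y + T·sin48° − 20 = 0 → A_y = 20 − 9.94071 × 0.743145 = 12.61 kN.

T = 9.941 kN, A_x = 6.652 kN, A_y = 12.61 kN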